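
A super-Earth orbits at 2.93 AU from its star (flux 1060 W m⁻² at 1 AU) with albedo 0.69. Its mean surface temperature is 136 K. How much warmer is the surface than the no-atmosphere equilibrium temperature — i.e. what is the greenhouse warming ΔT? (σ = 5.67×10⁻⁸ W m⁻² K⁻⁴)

S = 1060/2.93² = 123.5 W m⁻².
T_eq = [S(1−A)/(4σ)]^(1/4) = [123.5×0.31/(4×5.67×10⁻⁸)]^(1/4) = 114.0 K.
ΔT = T_surf − T_eq = 136 − 114.0.

ΔT ≈ 22.0 K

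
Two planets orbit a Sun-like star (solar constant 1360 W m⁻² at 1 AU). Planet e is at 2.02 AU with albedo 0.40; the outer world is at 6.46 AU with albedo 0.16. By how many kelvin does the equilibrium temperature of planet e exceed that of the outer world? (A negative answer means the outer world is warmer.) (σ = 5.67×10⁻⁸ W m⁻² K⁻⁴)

T_eq = [S₀(1−A)/(4σd²)]^(1/4), so T ∝ (1−A)^(1/4) / √d.
T₁ = [1360×0.60/(4×5.67×10⁻⁸×2.02²)]^(1/4) = 172.32 K.
T₂ = [1360×0.84/(4×5.67×10⁻⁸×6.46²)]^(1/4) = 104.82 K.

ΔT ≈ 67.5 K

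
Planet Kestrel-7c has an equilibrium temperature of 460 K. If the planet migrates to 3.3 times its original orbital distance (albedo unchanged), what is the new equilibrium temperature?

T_eq ∝ L^(1/4) · d^(−1/2).
T′ = 460 / 3.3^(1/2) = 253 K.

T_eq ≈ 253 K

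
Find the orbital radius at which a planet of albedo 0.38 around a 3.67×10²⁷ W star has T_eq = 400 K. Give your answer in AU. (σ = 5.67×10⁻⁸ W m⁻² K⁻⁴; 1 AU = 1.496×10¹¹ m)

From T_eq⁴ = L(1−A)/(16πσd²): d = √[L(1−A)/(16πσT_eq⁴)].
d = √[3.67×10²⁷ × 0.62 / (16π × 5.67×10⁻⁸ × (400)⁴)] = 1.77×10¹¹ m = 1.18 AU.

d ≈ 1.18 AU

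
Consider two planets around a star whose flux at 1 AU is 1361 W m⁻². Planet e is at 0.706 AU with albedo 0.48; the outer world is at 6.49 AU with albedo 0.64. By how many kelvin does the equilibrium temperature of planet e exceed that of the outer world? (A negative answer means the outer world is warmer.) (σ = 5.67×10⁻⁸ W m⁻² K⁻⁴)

T_eq = [S₀(1−A)/(4σd²)]^(1/4), so T ∝ (1−A)^(1/4) / √d.
T₁ = [1361×0.52/(4×5.67×10⁻⁸×0.706²)]^(1/4) = 281.29 K.
T₂ = [1361×0.36/(4×5.67×10⁻⁸×6.49²)]^(1/4) = 84.63 K.

ΔT ≈ 196.7 K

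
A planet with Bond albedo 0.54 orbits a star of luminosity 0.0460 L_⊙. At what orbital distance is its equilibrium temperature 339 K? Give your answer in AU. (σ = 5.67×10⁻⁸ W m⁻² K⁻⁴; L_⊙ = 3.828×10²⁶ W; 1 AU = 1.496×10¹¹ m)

L = 0.0460 × 3.828×10²⁶ = 1.76×10²⁵ W.
From T_eq⁴ = L(1−A)/(16πσd²): d = √[L(1−A)/(16πσT_eq⁴)].
d = √[1.76×10²⁵ × 0.46 / (16π × 5.67×10⁻⁸ × (339)⁴)] = 1.47×10¹⁰ m = 0.0981 AU.

d ≈ 0.0981 AU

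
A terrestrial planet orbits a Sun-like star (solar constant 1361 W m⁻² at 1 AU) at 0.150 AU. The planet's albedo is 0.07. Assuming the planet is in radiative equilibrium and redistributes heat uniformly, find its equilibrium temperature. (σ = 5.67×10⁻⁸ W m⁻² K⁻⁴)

Flux at 0.150 AU: S = 1361/0.150² = 6.05×10⁴ W m⁻².
Energy balance: absorbed = emitted ⇒ πR²·S(1−A) = 4πR²·σT_eq⁴, so T_eq⁴ = S(1−A)/(4σ).
T_eq = [6.05×10⁴ × 0.93 / (4 × 5.67×10⁻⁸)]^(1/4) = (2.48×10¹¹)^(1/4) = 706 K.

T_eq ≈ 706 K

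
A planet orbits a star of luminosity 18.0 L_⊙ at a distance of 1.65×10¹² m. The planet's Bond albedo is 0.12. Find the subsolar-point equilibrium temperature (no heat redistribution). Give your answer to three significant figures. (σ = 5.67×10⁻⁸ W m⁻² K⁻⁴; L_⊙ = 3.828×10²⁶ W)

T_ss ≈ 236 K

L = 18.0 × 3.828×10²⁶ = 6.89×10²⁷ W.
Flux: S = L/(4πd²) = 6.89×10²⁷/(4π×(1.65×10¹²)²) = 201 W m⁻².
At the subsolar point the surface absorbs S(1−A) and emits σT⁴ per unit area — no factor of 4, since only the local patch is in balance.
T = [201 × 0.88 / 5.67×10⁻⁸]^(1/4) = (3.13×10⁹)^(1/4) = 236 K.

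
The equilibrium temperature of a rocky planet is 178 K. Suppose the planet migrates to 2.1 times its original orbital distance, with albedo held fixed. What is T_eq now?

T_eq ∝ L^(1/4) · d^(−1/2).
T′ = 178 / 2.1^(1/2) = 123 K.

T_eq ≈ 123 K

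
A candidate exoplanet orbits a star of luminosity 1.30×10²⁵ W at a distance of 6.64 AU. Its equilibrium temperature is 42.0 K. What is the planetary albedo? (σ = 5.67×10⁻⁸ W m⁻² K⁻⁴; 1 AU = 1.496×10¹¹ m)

A ≈ 0.33

d = 6.64 AU = 9.93×10¹¹ m.
Flux: S = L/(4πd²) = 1.30×10²⁵/(4π×(9.93×10¹¹)²) = 1.05 W m⁻².
From T_eq⁴ = S(1−A)/(4σ): 1−A = 4σT_eq⁴/S.
1−A = 4 × 5.67×10⁻⁸ × (42.0)⁴ / 1.05 = 0.673.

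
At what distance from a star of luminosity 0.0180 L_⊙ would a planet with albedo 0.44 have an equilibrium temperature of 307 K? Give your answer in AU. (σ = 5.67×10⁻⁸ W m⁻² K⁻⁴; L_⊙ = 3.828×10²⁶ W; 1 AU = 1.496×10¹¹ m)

d ≈ 0.0825 AU

L = 0.0180 × 3.828×10²⁶ = 6.89×10²⁴ W.
From T_eq⁴ = L(1−A)/(16πσd²): d = √[L(1−A)/(16πσT_eq⁴)].
d = √[6.89×10²⁴ × 0.56 / (16π × 5.67×10⁻⁸ × (307)⁴)] = 1.23×10¹⁰ m = 0.0825 AU.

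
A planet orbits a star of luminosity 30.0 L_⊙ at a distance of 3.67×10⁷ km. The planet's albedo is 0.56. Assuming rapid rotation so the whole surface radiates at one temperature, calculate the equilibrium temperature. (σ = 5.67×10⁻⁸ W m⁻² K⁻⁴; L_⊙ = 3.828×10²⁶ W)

d = 3.67×10⁷ km = 3.67×10¹⁰ m.
L = 30.0 × 3.828×10²⁶ = 1.15×10²⁸ W.
Flux: S = L/(4πd²) = 1.15×10²⁸/(4π×(3.67×10¹⁰)²) = 6.79×10⁵ W m⁻².
Energy balance: absorbed = emitted ⇒ πR²·S(1−A) = 4πR²·σT_eq⁴, so T_eq⁴ = S(1−A)/(4σ).
T_eq = [6.79×10⁵ × 0.44 / (4 × 5.67×10⁻⁸)]^(1/4) = (1.32×10¹²)^(1/4) = 1070 K.

T_eq ≈ 1070 K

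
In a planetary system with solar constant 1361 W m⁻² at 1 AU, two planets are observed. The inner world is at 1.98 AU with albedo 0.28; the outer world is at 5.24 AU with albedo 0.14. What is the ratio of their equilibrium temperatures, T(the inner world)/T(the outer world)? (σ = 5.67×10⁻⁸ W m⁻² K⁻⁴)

T_eq = [S₀(1−A)/(4σd²)]^(1/4), so T ∝ (1−A)^(1/4) / √d.
T₁ = [1361×0.72/(4×5.67×10⁻⁸×1.98²)]^(1/4) = 182.20 K.
T₂ = [1361×0.86/(4×5.67×10⁻⁸×5.24²)]^(1/4) = 117.09 K.

T₁/T₂ ≈ 1.556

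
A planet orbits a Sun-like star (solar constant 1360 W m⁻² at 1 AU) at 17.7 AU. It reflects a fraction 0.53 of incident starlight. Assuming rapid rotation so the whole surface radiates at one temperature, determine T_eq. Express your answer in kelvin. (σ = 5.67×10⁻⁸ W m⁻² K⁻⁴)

T_eq ≈ 54.8 K

Flux at 17.7 AU: S = 1360/17.7² = 4.34 W m⁻².
Energy balance: absorbed = emitted ⇒ πR²·S(1−A) = 4πR²·σT_eq⁴, so T_eq⁴ = S(1−A)/(4σ).
T_eq = [4.34 × 0.47 / (4 × 5.67×10⁻⁸)]^(1/4) = (9.00×10⁶)^(1/4) = 54.8 K.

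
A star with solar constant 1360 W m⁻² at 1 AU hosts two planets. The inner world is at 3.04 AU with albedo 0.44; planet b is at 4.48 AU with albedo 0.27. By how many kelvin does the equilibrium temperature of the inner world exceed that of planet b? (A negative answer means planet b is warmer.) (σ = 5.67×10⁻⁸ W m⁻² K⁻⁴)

ΔT ≈ 16.5 K

T_eq = [S₀(1−A)/(4σd²)]^(1/4), so T ∝ (1−A)^(1/4) / √d.
T₁ = [1360×0.56/(4×5.67×10⁻⁸×3.04²)]^(1/4) = 138.07 K.
T₂ = [1360×0.73/(4×5.67×10⁻⁸×4.48²)]^(1/4) = 121.53 K.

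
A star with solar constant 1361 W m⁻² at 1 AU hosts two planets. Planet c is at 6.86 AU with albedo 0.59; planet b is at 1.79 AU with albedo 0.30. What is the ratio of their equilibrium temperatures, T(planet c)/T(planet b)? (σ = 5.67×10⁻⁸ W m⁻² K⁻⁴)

T₁/T₂ ≈ 0.447

T_eq = [S₀(1−A)/(4σd²)]^(1/4), so T ∝ (1−A)^(1/4) / √d.
T₁ = [1361×0.41/(4×5.67×10⁻⁸×6.86²)]^(1/4) = 85.03 K.
T₂ = [1361×0.70/(4×5.67×10⁻⁸×1.79²)]^(1/4) = 190.28 K.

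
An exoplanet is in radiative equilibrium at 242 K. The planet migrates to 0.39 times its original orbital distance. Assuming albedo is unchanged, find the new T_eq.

T_eq ∝ L^(1/4) · d^(−1/2).
T′ = 242 / 0.39^(1/2) = 388 K.

T_eq ≈ 388 K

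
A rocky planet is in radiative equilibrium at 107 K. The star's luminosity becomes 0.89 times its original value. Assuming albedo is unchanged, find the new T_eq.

T_eq ∝ L^(1/4) · d^(−1/2).
T′ = 107 × 0.89^(1/4) = 104 K.

T_eq ≈ 104 K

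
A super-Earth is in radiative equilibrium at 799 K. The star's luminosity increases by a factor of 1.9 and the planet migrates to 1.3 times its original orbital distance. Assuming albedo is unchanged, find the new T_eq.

T_eq ≈ 823 K

T_eq ∝ L^(1/4) · d^(−1/2).
T′ = 799 × 1.9^(1/4) / 1.3^(1/2) = 823 K.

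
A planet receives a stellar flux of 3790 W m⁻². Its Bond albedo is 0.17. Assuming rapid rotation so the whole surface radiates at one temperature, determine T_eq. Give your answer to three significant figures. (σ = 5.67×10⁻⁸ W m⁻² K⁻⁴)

T_eq ≈ 343 K

Energy balance: absorbed = emitted ⇒ πR²·S(1−A) = 4πR²·σT_eq⁴, so T_eq⁴ = S(1−A)/(4σ).
T_eq = [3790 × 0.83 / (4 × 5.67×10⁻⁸)]^(1/4) = (1.39×10¹⁰)^(1/4) = 343 K.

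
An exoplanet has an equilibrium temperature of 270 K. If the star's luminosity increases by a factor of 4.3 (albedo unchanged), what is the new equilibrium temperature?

T_eq ∝ L^(1/4) · d^(−1/2).
T′ = 270 × 4.3^(1/4) = 389 K.

T_eq ≈ 389 K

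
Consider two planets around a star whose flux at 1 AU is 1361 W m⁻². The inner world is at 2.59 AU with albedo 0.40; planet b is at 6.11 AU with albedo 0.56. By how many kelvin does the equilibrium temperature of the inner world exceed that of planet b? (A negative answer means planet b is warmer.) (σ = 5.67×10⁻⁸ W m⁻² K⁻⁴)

T_eq = [S₀(1−A)/(4σd²)]^(1/4), so T ∝ (1−A)^(1/4) / √d.
T₁ = [1361×0.60/(4×5.67×10⁻⁸×2.59²)]^(1/4) = 152.21 K.
T₂ = [1361×0.44/(4×5.67×10⁻⁸×6.11²)]^(1/4) = 91.71 K.

ΔT ≈ 60.5 K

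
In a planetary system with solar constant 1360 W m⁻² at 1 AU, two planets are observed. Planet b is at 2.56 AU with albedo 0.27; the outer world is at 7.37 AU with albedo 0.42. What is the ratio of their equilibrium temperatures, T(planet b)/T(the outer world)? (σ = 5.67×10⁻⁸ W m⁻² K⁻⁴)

T_eq = [S₀(1−A)/(4σd²)]^(1/4), so T ∝ (1−A)^(1/4) / √d.
T₁ = [1360×0.73/(4×5.67×10⁻⁸×2.56²)]^(1/4) = 160.76 K.
T₂ = [1360×0.58/(4×5.67×10⁻⁸×7.37²)]^(1/4) = 89.45 K.

T₁/T₂ ≈ 1.797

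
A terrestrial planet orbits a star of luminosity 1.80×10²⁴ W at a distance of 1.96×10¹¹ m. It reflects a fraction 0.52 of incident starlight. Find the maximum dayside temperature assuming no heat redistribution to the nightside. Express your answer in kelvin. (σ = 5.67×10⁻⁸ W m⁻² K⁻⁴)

Flux: S = L/(4πd²) = 1.80×10²⁴/(4π×(1.96×10¹¹)²) = 3.73 W m⁻².
With no redistribution each surface element balances locally: S(1−A) = σT⁴.
T = [3.73 × 0.48 / 5.67×10⁻⁸]^(1/4) = (3.16×10⁷)^(1/4) = 75.0 K.

T_ss ≈ 75.0 K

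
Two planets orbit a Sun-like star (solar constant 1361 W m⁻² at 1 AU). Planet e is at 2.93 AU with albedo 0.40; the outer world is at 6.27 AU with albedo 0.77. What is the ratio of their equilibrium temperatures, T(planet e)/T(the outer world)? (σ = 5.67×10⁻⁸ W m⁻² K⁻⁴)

T_eq = [S₀(1−A)/(4σd²)]^(1/4), so T ∝ (1−A)^(1/4) / √d.
T₁ = [1361×0.60/(4×5.67×10⁻⁸×2.93²)]^(1/4) = 143.11 K.
T₂ = [1361×0.23/(4×5.67×10⁻⁸×6.27²)]^(1/4) = 76.98 K.

T₁/T₂ ≈ 1.859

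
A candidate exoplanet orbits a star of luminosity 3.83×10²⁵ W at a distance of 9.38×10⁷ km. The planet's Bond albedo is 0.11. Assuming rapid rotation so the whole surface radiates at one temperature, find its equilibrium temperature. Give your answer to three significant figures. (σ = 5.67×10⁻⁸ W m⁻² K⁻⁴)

d = 9.38×10⁷ km = 9.38×10¹⁰ m.
Flux: S = L/(4πd²) = 3.83×10²⁵/(4π×(9.38×10¹⁰)²) = 346 W m⁻².
Energy balance: absorbed = emitted ⇒ πR²·S(1−A) = 4πR²·σT_eq⁴, so T_eq⁴ = S(1−A)/(4σ).
T_eq = [346 × 0.89 / (4 × 5.67×10⁻⁸)]^(1/4) = (1.36×10⁹)^(1/4) = 192 K.

T_eq ≈ 192 K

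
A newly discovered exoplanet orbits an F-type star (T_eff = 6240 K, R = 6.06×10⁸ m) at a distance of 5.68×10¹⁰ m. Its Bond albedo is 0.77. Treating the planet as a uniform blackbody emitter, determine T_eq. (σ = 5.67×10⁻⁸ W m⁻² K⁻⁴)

L = 4πR_⋆²σT_⋆⁴ = 4π(6.06×10⁸)² × 5.67×10⁻⁸ × (6240)⁴ = 3.97×10²⁶ W.
S = L/(4πd²) = 9790 W m⁻².
Energy balance: absorbed = emitted ⇒ πR²·S(1−A) = 4πR²·σT_eq⁴, so T_eq⁴ = S(1−A)/(4σ).
T_eq = [9790 × 0.23 / (4 × 5.67×10⁻⁸)]^(1/4) = (9.92×10⁹)^(1/4) = 316 K.

T_eq ≈ 316 K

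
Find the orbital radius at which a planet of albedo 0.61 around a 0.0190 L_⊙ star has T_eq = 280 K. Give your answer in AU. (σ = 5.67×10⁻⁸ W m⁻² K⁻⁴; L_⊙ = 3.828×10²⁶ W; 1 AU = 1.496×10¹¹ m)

L = 0.0190 × 3.828×10²⁶ = 7.27×10²⁴ W.
From T_eq⁴ = L(1−A)/(16πσd²): d = √[L(1−A)/(16πσT_eq⁴)].
d = √[7.27×10²⁴ × 0.39 / (16π × 5.67×10⁻⁸ × (280)⁴)] = 1.27×10¹⁰ m = 0.0851 AU.

d ≈ 0.0851 AU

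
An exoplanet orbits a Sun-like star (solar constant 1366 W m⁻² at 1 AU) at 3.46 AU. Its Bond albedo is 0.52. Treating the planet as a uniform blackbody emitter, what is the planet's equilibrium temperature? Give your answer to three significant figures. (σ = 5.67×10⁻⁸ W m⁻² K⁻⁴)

Flux at 3.46 AU: S = 1366/3.46² = 114 W m⁻².
Energy balance: absorbed = emitted ⇒ πR²·S(1−A) = 4πR²·σT_eq⁴, so T_eq⁴ = S(1−A)/(4σ).
T_eq = [114 × 0.48 / (4 × 5.67×10⁻⁸)]^(1/4) = (2.41×10⁸)^(1/4) = 125 K.

T_eq ≈ 125 K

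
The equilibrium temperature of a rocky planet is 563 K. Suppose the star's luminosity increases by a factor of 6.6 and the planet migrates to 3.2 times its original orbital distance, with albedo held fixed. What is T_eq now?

T_eq ∝ L^(1/4) · d^(−1/2).
T′ = 563 × 6.6^(1/4) / 3.2^(1/2) = 504 K.

T_eq ≈ 504 K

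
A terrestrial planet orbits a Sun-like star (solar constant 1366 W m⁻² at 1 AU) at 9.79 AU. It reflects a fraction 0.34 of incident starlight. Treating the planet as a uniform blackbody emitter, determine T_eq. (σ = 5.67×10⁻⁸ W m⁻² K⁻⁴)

T_eq ≈ 80.3 K

Flux at 9.79 AU: S = 1366/9.79² = 14.3 W m⁻².
Energy balance: absorbed = emitted ⇒ πR²·S(1−A) = 4πR²·σT_eq⁴, so T_eq⁴ = S(1−A)/(4σ).
T_eq = [14.3 × 0.66 / (4 × 5.67×10⁻⁸)]^(1/4) = (4.15×10⁷)^(1/4) = 80.3 K.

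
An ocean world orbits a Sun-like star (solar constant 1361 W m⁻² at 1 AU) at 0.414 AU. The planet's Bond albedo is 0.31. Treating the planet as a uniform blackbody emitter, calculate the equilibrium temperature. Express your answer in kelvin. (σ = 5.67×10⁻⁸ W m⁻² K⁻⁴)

T_eq ≈ 394 K

Flux at 0.414 AU: S = 1361/0.414² = 7940 W m⁻².
Energy balance: absorbed = emitted ⇒ πR²·S(1−A) = 4πR²·σT_eq⁴, so T_eq⁴ = S(1−A)/(4σ).
T_eq = [7940 × 0.69 / (4 × 5.67×10⁻⁸)]^(1/4) = (2.42×10¹⁰)^(1/4) = 394 K.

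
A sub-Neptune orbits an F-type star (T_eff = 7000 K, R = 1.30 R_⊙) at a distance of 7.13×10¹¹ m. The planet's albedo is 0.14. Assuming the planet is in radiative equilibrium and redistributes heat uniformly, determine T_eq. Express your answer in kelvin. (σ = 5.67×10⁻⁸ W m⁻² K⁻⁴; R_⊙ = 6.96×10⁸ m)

R_⋆ = 1.30 × 6.96×10⁸ = 9.05×10⁸ m.
L = 4πR_⋆²σT_⋆⁴ = 4π(9.05×10⁸)² × 5.67×10⁻⁸ × (7000)⁴ = 1.40×10²⁷ W.
S = L/(4πd²) = 219 W m⁻².
Energy balance: absorbed = emitted ⇒ πR²·S(1−A) = 4πR²·σT_eq⁴, so T_eq⁴ = S(1−A)/(4σ).
T_eq = [219 × 0.86 / (4 × 5.67×10⁻⁸)]^(1/4) = (8.31×10⁸)^(1/4) = 170 K.

T_eq ≈ 170 K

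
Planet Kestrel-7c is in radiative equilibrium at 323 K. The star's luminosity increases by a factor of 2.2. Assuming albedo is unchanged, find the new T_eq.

T_eq ≈ 393 K

T_eq ∝ L^(1/4) · d^(−1/2).
T′ = 323 × 2.2^(1/4) = 393 K.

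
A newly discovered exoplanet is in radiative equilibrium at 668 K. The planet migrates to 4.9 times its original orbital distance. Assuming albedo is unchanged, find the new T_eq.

T_eq ≈ 302 K

T_eq ∝ L^(1/4) · d^(−1/2).
T′ = 668 / 4.9^(1/2) = 302 K.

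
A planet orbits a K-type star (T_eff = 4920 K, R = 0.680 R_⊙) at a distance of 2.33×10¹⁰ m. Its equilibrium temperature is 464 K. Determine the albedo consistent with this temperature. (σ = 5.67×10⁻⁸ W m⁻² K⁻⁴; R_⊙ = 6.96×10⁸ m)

R_⋆ = 0.680 × 6.96×10⁸ = 4.73×10⁸ m.
L = 4πR_⋆²σT_⋆⁴ = 4π(4.73×10⁸)² × 5.67×10⁻⁸ × (4920)⁴ = 9.35×10²⁵ W.
S = L/(4πd²) = 1.37×10⁴ W m⁻².
From T_eq⁴ = S(1−A)/(4σ): 1−A = 4σT_eq⁴/S.
1−A = 4 × 5.67×10⁻⁸ × (464)⁴ / 1.37×10⁴ = 0.767.

A ≈ 0.23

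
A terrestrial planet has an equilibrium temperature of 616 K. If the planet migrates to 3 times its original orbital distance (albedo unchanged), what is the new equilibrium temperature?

T_eq ∝ L^(1/4) · d^(−1/2).
T′ = 616 / 3^(1/2) = 356 K.

T_eq ≈ 356 K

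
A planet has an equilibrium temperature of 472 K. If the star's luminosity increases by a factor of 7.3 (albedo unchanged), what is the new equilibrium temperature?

T_eq ∝ L^(1/4) · d^(−1/2).
T′ = 472 × 7.3^(1/4) = 776 K.

T_eq ≈ 776 K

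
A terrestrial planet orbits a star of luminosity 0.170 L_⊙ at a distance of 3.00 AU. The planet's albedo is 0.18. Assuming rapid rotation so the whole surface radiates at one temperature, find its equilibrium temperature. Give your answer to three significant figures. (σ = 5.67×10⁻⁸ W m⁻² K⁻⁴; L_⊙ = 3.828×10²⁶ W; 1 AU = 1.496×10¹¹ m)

T_eq ≈ 98.2 K

d = 3.00 AU = 4.49×10¹¹ m.
L = 0.170 × 3.828×10²⁶ = 6.51×10²⁵ W.
Flux: S = L/(4πd²) = 6.51×10²⁵/(4π×(4.49×10¹¹)²) = 25.7 W m⁻².
Energy balance: absorbed = emitted ⇒ πR²·S(1−A) = 4πR²·σT_eq⁴, so T_eq⁴ = S(1−A)/(4σ).
T_eq = [25.7 × 0.82 / (4 × 5.67×10⁻⁸)]^(1/4) = (9.30×10⁷)^(1/4) = 98.2 K.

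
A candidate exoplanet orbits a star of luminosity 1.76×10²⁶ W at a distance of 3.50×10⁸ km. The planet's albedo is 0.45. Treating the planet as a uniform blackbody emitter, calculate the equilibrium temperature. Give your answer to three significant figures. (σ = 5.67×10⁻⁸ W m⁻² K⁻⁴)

T_eq ≈ 129 K

d = 3.50×10⁸ km = 3.50×10¹¹ m.
Flux: S = L/(4πd²) = 1.76×10²⁶/(4π×(3.50×10¹¹)²) = 114 W m⁻².
Energy balance: absorbed = emitted ⇒ πR²·S(1−A) = 4πR²·σT_eq⁴, so T_eq⁴ = S(1−A)/(4σ).
T_eq = [114 × 0.55 / (4 × 5.67×10⁻⁸)]^(1/4) = (2.77×10⁸)^(1/4) = 129 K.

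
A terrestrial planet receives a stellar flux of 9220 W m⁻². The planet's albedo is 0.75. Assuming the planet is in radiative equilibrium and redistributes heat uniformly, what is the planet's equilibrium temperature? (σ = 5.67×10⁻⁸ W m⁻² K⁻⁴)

T_eq ≈ 318 K

Energy balance: absorbed = emitted ⇒ πR²·S(1−A) = 4πR²·σT_eq⁴, so T_eq⁴ = S(1−A)/(4σ).
T_eq = [9220 × 0.25 / (4 × 5.67×10⁻⁸)]^(1/4) = (1.02×10¹⁰)^(1/4) = 318 K.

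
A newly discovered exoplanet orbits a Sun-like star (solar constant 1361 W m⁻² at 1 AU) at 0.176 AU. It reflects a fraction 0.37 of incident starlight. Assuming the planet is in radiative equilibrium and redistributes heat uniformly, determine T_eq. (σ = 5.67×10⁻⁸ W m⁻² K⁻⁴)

Flux at 0.176 AU: S = 1361/0.176² = 4.39×10⁴ W m⁻².
Energy balance: absorbed = emitted ⇒ πR²·S(1−A) = 4πR²·σT_eq⁴, so T_eq⁴ = S(1−A)/(4σ).
T_eq = [4.39×10⁴ × 0.63 / (4 × 5.67×10⁻⁸)]^(1/4) = (1.22×10¹¹)^(1/4) = 591 K.

T_eq ≈ 591 K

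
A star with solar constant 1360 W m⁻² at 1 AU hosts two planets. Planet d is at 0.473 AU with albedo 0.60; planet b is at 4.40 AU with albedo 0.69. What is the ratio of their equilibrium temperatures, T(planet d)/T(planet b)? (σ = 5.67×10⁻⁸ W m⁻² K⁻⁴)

T₁/T₂ ≈ 3.251

T_eq = [S₀(1−A)/(4σd²)]^(1/4), so T ∝ (1−A)^(1/4) / √d.
T₁ = [1360×0.40/(4×5.67×10⁻⁸×0.473²)]^(1/4) = 321.78 K.
T₂ = [1360×0.31/(4×5.67×10⁻⁸×4.40²)]^(1/4) = 98.99 K.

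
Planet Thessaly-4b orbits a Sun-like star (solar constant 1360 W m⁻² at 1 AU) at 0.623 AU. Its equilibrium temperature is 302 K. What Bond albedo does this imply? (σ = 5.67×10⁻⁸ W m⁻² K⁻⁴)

Flux at 0.623 AU: S = 1360/0.623² = 3500 W m⁻².
From T_eq⁴ = S(1−A)/(4σ): 1−A = 4σT_eq⁴/S.
1−A = 4 × 5.67×10⁻⁸ × (302)⁴ / 3500 = 0.538.

A ≈ 0.46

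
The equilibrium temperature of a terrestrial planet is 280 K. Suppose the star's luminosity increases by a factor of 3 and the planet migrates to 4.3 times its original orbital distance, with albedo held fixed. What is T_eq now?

T_eq ∝ L^(1/4) · d^(−1/2).
T′ = 280 × 3^(1/4) / 4.3^(1/2) = 178 K.

T_eq ≈ 178 K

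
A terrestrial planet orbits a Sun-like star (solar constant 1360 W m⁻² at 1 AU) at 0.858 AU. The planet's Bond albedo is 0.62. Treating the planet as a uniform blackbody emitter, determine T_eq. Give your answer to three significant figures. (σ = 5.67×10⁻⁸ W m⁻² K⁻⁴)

T_eq ≈ 236 K

Flux at 0.858 AU: S = 1360/0.858² = 1850 W m⁻².
Energy balance: absorbed = emitted ⇒ πR²·S(1−A) = 4πR²·σT_eq⁴, so T_eq⁴ = S(1−A)/(4σ).
T_eq = [1850 × 0.38 / (4 × 5.67×10⁻⁸)]^(1/4) = (3.10×10⁹)^(1/4) = 236 K.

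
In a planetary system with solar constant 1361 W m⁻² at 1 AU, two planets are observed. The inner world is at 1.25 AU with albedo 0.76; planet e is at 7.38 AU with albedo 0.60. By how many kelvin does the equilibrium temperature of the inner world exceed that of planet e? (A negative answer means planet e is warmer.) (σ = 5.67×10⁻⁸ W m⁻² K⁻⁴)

ΔT ≈ 92.8 K

T_eq = [S₀(1−A)/(4σd²)]^(1/4), so T ∝ (1−A)^(1/4) / √d.
T₁ = [1361×0.24/(4×5.67×10⁻⁸×1.25²)]^(1/4) = 174.24 K.
T₂ = [1361×0.40/(4×5.67×10⁻⁸×7.38²)]^(1/4) = 81.48 K.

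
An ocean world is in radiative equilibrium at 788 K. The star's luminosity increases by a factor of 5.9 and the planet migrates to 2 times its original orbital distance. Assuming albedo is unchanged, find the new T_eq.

T_eq ∝ L^(1/4) · d^(−1/2).
T′ = 788 × 5.9^(1/4) / 2^(1/2) = 868 K.

T_eq ≈ 868 K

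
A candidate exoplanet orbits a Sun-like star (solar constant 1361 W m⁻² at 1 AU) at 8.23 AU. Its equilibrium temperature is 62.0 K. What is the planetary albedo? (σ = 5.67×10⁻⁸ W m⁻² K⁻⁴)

Flux at 8.23 AU: S = 1361/8.23² = 20.1 W m⁻².
From T_eq⁴ = S(1−A)/(4σ): 1−A = 4σT_eq⁴/S.
1−A = 4 × 5.67×10⁻⁸ × (62.0)⁴ / 20.1 = 0.167.

A ≈ 0.83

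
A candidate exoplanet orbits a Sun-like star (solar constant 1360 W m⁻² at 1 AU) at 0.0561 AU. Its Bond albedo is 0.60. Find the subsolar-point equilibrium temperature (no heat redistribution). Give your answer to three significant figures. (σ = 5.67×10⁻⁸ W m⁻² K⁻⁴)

T_ss ≈ 1320 K

Flux at 0.0561 AU: S = 1360/0.0561² = 4.32×10⁵ W m⁻².
At the subsolar point the surface absorbs S(1−A) and emits σT⁴ per unit area — no factor of 4, since only the local patch is in balance.
T = [4.32×10⁵ × 0.40 / 5.67×10⁻⁸]^(1/4) = (3.05×10¹²)^(1/4) = 1320 K.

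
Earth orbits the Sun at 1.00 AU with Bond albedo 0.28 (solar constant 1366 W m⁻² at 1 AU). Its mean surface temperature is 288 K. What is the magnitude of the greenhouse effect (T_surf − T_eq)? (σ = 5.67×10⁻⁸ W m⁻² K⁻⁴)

ΔT ≈ 31.4 K

S = 1366/1.00² = 1366 W m⁻².
T_eq = [S(1−A)/(4σ)]^(1/4) = [1366×0.72/(4×5.67×10⁻⁸)]^(1/4) = 256.6 K.
ΔT = T_surf − T_eq = 288 − 256.6.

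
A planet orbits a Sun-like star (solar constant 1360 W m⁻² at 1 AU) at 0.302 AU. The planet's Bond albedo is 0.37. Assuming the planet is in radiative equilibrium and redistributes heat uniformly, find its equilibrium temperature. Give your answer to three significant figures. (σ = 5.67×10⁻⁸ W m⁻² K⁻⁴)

T_eq ≈ 451 K

Flux at 0.302 AU: S = 1360/0.302² = 1.49×10⁴ W m⁻².
Energy balance: absorbed = emitted ⇒ πR²·S(1−A) = 4πR²·σT_eq⁴, so T_eq⁴ = S(1−A)/(4σ).
T_eq = [1.49×10⁴ × 0.63 / (4 × 5.67×10⁻⁸)]^(1/4) = (4.14×10¹⁰)^(1/4) = 451 K.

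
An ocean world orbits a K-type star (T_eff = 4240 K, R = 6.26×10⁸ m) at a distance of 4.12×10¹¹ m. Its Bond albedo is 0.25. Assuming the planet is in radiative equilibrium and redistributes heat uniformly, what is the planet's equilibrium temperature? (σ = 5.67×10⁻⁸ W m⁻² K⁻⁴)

L = 4πR_⋆²σT_⋆⁴ = 4π(6.26×10⁸)² × 5.67×10⁻⁸ × (4240)⁴ = 9.02×10²⁵ W.
S = L/(4πd²) = 42.3 W m⁻².
Energy balance: absorbed = emitted ⇒ πR²·S(1−A) = 4πR²·σT_eq⁴, so T_eq⁴ = S(1−A)/(4σ).
T_eq = [42.3 × 0.75 / (4 × 5.67×10⁻⁸)]^(1/4) = (1.40×10⁸)^(1/4) = 109 K.

T_eq ≈ 109 K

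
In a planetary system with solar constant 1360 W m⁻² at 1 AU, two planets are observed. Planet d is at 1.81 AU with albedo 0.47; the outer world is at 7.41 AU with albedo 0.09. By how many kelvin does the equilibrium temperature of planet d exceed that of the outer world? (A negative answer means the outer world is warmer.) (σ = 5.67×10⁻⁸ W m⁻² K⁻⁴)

T_eq = [S₀(1−A)/(4σd²)]^(1/4), so T ∝ (1−A)^(1/4) / √d.
T₁ = [1360×0.53/(4×5.67×10⁻⁸×1.81²)]^(1/4) = 176.48 K.
T₂ = [1360×0.91/(4×5.67×10⁻⁸×7.41²)]^(1/4) = 99.84 K.

ΔT ≈ 76.6 K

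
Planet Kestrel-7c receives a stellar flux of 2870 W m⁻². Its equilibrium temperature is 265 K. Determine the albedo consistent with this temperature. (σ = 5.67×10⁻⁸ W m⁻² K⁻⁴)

From T_eq⁴ = S(1−A)/(4σ): 1−A = 4σT_eq⁴/S.
1−A = 4 × 5.67×10⁻⁸ × (265)⁴ / 2870 = 0.390.

A ≈ 0.61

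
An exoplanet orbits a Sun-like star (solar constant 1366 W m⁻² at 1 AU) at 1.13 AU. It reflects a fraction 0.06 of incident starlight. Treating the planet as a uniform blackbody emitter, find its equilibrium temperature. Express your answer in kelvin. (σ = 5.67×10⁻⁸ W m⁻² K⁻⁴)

T_eq ≈ 258 K

Flux at 1.13 AU: S = 1366/1.13² = 1070 W m⁻².
Energy balance: absorbed = emitted ⇒ πR²·S(1−A) = 4πR²·σT_eq⁴, so T_eq⁴ = S(1−A)/(4σ).
T_eq = [1070 × 0.94 / (4 × 5.67×10⁻⁸)]^(1/4) = (4.43×10⁹)^(1/4) = 258 K.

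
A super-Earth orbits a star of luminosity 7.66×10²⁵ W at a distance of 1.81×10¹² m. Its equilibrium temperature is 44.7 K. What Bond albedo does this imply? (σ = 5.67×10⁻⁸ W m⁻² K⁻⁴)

A ≈ 0.51

Flux: S = L/(4πd²) = 7.66×10²⁵/(4π×(1.81×10¹²)²) = 1.86 W m⁻².
From T_eq⁴ = S(1−A)/(4σ): 1−A = 4σT_eq⁴/S.
1−A = 4 × 5.67×10⁻⁸ × (44.7)⁴ / 1.86 = 0.487.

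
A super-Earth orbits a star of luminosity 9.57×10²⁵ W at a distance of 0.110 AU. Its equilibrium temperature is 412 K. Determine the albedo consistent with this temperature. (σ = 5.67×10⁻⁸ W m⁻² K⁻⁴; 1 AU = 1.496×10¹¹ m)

A ≈ 0.77

d = 0.110 AU = 1.65×10¹⁰ m.
Flux: S = L/(4πd²) = 9.57×10²⁵/(4π×(1.65×10¹⁰)²) = 2.81×10⁴ W m⁻².
From T_eq⁴ = S(1−A)/(4σ): 1−A = 4σT_eq⁴/S.
1−A = 4 × 5.67×10⁻⁸ × (412)⁴ / 2.81×10⁴ = 0.232.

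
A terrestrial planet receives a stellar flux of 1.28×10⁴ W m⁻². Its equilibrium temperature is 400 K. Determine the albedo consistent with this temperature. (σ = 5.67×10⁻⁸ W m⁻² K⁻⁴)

From T_eq⁴ = S(1−A)/(4σ): 1−A = 4σT_eq⁴/S.
1−A = 4 × 5.67×10⁻⁸ × (400)⁴ / 1.28×10⁴ = 0.454.

A ≈ 0.55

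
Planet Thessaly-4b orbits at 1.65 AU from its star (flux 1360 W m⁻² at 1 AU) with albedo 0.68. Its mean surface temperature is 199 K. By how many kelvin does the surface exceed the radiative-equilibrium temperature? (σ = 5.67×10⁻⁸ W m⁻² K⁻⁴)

ΔT ≈ 36.1 K

S = 1360/1.65² = 499.5 W m⁻².
T_eq = [S(1−A)/(4σ)]^(1/4) = [499.5×0.32/(4×5.67×10⁻⁸)]^(1/4) = 162.9 K.
ΔT = T_surf − T_eq = 199 − 162.9.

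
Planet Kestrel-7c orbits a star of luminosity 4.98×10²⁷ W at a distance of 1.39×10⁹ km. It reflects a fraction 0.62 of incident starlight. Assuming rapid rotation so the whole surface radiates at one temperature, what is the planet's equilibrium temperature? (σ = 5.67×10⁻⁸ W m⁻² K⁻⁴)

T_eq ≈ 136 K

d = 1.39×10⁹ km = 1.39×10¹² m.
Flux: S = L/(4πd²) = 4.98×10²⁷/(4π×(1.39×10¹²)²) = 205 W m⁻².
Energy balance: absorbed = emitted ⇒ πR²·S(1−A) = 4πR²·σT_eq⁴, so T_eq⁴ = S(1−A)/(4σ).
T_eq = [205 × 0.38 / (4 × 5.67×10⁻⁸)]^(1/4) = (3.44×10⁸)^(1/4) = 136 K.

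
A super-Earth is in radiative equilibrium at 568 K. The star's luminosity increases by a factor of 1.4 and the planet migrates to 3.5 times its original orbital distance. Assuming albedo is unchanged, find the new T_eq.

T_eq ∝ L^(1/4) · d^(−1/2).
T′ = 568 × 1.4^(1/4) / 3.5^(1/2) = 330 K.

T_eq ≈ 330 K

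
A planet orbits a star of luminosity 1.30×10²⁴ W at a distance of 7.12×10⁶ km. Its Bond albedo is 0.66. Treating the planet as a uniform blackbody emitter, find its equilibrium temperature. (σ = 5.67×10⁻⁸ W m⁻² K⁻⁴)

T_eq ≈ 235 K

d = 7.12×10⁶ km = 7.12×10⁹ m.
Flux: S = L/(4πd²) = 1.30×10²⁴/(4π×(7.12×10⁹)²) = 2040 W m⁻².
Energy balance: absorbed = emitted ⇒ πR²·S(1−A) = 4πR²·σT_eq⁴, so T_eq⁴ = S(1−A)/(4σ).
T_eq = [2040 × 0.34 / (4 × 5.67×10⁻⁸)]^(1/4) = (3.06×10⁹)^(1/4) = 235 K.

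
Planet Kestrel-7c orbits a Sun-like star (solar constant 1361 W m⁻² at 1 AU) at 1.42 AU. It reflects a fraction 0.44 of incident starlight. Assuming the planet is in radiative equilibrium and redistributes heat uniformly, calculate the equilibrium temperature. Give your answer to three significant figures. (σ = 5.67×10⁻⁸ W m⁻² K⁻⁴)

Flux at 1.42 AU: S = 1361/1.42² = 675 W m⁻².
Energy balance: absorbed = emitted ⇒ πR²·S(1−A) = 4πR²·σT_eq⁴, so T_eq⁴ = S(1−A)/(4σ).
T_eq = [675 × 0.56 / (4 × 5.67×10⁻⁸)]^(1/4) = (1.67×10⁹)^(1/4) = 202 K.

T_eq ≈ 202 K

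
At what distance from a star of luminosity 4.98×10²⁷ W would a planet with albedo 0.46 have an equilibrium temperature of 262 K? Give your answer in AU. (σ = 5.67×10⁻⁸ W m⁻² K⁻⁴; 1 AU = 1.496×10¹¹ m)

d ≈ 2.99 AU

From T_eq⁴ = L(1−A)/(16πσd²): d = √[L(1−A)/(16πσT_eq⁴)].
d = √[4.98×10²⁷ × 0.54 / (16π × 5.67×10⁻⁸ × (262)⁴)] = 4.47×10¹¹ m = 2.99 AU.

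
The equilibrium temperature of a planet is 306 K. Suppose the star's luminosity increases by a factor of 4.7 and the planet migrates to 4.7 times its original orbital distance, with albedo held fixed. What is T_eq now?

T_eq ≈ 208 K

T_eq ∝ L^(1/4) · d^(−1/2).
T′ = 306 × 4.7^(1/4) / 4.7^(1/2) = 208 K.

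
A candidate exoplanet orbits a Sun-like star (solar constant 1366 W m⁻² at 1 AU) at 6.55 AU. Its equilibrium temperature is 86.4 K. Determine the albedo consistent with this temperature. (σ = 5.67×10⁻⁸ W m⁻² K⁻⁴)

Flux at 6.55 AU: S = 1366/6.55² = 31.8 W m⁻².
From T_eq⁴ = S(1−A)/(4σ): 1−A = 4σT_eq⁴/S.
1−A = 4 × 5.67×10⁻⁸ × (86.4)⁴ / 31.8 = 0.397.

A ≈ 0.60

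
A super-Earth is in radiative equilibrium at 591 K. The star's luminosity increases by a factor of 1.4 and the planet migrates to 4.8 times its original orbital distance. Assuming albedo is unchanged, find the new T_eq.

T_eq ≈ 293 K

T_eq ∝ L^(1/4) · d^(−1/2).
T′ = 591 × 1.4^(1/4) / 4.8^(1/2) = 293 K.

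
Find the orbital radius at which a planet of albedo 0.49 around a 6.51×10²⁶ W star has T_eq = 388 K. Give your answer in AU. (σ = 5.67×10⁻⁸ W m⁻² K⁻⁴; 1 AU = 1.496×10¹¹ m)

d ≈ 0.479 AU

From T_eq⁴ = L(1−A)/(16πσd²): d = √[L(1−A)/(16πσT_eq⁴)].
d = √[6.51×10²⁶ × 0.51 / (16π × 5.67×10⁻⁸ × (388)⁴)] = 7.17×10¹⁰ m = 0.479 AU.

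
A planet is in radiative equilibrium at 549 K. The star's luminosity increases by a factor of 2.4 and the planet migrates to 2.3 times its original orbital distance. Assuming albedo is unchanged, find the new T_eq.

T_eq ∝ L^(1/4) · d^(−1/2).
T′ = 549 × 2.4^(1/4) / 2.3^(1/2) = 451 K.

T_eq ≈ 451 K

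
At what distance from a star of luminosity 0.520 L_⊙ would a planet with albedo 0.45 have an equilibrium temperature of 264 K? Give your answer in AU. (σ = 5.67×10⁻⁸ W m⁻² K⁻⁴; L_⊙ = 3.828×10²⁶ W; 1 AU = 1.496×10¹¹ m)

d ≈ 0.594 AU

L = 0.520 × 3.828×10²⁶ = 1.99×10²⁶ W.
From T_eq⁴ = L(1−A)/(16πσd²): d = √[L(1−A)/(16πσT_eq⁴)].
d = √[1.99×10²⁶ × 0.55 / (16π × 5.67×10⁻⁸ × (264)⁴)] = 8.89×10¹⁰ m = 0.594 AU.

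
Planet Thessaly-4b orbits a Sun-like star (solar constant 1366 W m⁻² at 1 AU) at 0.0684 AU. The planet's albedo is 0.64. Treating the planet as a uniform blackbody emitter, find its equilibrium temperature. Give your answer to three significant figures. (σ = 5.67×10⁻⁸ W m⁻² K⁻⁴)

T_eq ≈ 825 K

Flux at 0.0684 AU: S = 1366/0.0684² = 2.92×10⁵ W m⁻².
Energy balance: absorbed = emitted ⇒ πR²·S(1−A) = 4πR²·σT_eq⁴, so T_eq⁴ = S(1−A)/(4σ).
T_eq = [2.92×10⁵ × 0.36 / (4 × 5.67×10⁻⁸)]^(1/4) = (4.63×10¹¹)^(1/4) = 825 K.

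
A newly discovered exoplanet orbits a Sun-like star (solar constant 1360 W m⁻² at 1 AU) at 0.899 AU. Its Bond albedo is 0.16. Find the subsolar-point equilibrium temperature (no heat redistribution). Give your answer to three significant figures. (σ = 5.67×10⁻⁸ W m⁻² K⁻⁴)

Flux at 0.899 AU: S = 1360/0.899² = 1680 W m⁻².
At the subsolar point the surface absorbs S(1−A) and emits σT⁴ per unit area — no factor of 4, since only the local patch is in balance.
T = [1680 × 0.84 / 5.67×10⁻⁸]^(1/4) = (2.49×10¹⁰)^(1/4) = 397 K.

T_ss ≈ 397 K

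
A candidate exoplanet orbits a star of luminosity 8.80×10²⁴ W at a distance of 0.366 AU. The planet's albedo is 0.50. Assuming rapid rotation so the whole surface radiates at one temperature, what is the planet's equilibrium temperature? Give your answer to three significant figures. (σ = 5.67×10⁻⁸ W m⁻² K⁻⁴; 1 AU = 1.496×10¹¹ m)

d = 0.366 AU = 5.48×10¹⁰ m.
Flux: S = L/(4πd²) = 8.80×10²⁴/(4π×(5.48×10¹⁰)²) = 234 W m⁻².
Energy balance: absorbed = emitted ⇒ πR²·S(1−A) = 4πR²·σT_eq⁴, so T_eq⁴ = S(1−A)/(4σ).
T_eq = [234 × 0.50 / (4 × 5.67×10⁻⁸)]^(1/4) = (5.15×10⁸)^(1/4) = 151 K.

T_eq ≈ 151 K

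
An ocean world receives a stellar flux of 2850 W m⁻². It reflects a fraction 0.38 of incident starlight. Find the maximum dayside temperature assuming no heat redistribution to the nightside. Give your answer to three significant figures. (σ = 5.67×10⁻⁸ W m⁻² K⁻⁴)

With no redistribution each surface element balances locally: S(1−A) = σT⁴.
T = [2850 × 0.62 / 5.67×10⁻⁸]^(1/4) = (3.12×10¹⁰)^(1/4) = 420 K.

T_ss ≈ 420 K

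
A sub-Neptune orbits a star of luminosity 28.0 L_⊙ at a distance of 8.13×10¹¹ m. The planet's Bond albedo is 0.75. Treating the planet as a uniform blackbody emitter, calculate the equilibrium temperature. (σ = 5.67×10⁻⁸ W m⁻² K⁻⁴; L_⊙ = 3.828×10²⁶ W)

T_eq ≈ 194 K

L = 28.0 × 3.828×10²⁶ = 1.07×10²⁸ W.
Flux: S = L/(4πd²) = 1.07×10²⁸/(4π×(8.13×10¹¹)²) = 1290 W m⁻².
Energy balance: absorbed = emitted ⇒ πR²·S(1−A) = 4πR²·σT_eq⁴, so T_eq⁴ = S(1−A)/(4σ).
T_eq = [1290 × 0.25 / (4 × 5.67×10⁻⁸)]^(1/4) = (1.42×10⁹)^(1/4) = 194 K.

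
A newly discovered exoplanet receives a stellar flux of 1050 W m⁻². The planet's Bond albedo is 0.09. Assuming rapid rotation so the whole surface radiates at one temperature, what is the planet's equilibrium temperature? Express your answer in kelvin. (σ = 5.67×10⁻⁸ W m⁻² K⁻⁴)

Energy balance: absorbed = emitted ⇒ πR²·S(1−A) = 4πR²·σT_eq⁴, so T_eq⁴ = S(1−A)/(4σ).
T_eq = [1050 × 0.91 / (4 × 5.67×10⁻⁸)]^(1/4) = (4.21×10⁹)^(1/4) = 255 K.

T_eq ≈ 255 K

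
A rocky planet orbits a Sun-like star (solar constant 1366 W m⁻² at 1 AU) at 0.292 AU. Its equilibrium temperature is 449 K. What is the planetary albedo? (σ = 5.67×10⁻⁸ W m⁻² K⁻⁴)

Flux at 0.292 AU: S = 1366/0.292² = 1.60×10⁴ W m⁻².
From T_eq⁴ = S(1−A)/(4σ): 1−A = 4σT_eq⁴/S.
1−A = 4 × 5.67×10⁻⁸ × (449)⁴ / 1.60×10⁴ = 0.575.

A ≈ 0.42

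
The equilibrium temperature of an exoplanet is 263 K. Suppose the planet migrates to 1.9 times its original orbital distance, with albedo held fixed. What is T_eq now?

T_eq ≈ 191 K

T_eq ∝ L^(1/4) · d^(−1/2).
T′ = 263 / 1.9^(1/2) = 191 K.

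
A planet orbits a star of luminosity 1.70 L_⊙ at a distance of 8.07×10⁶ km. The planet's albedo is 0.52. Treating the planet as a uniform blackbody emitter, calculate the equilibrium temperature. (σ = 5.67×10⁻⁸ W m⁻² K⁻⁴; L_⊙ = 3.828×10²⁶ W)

d = 8.07×10⁶ km = 8.07×10⁹ m.
L = 1.70 × 3.828×10²⁶ = 6.51×10²⁶ W.
Flux: S = L/(4πd²) = 6.51×10²⁶/(4π×(8.07×10⁹)²) = 7.95×10⁵ W m⁻².
Energy balance: absorbed = emitted ⇒ πR²·S(1−A) = 4πR²·σT_eq⁴, so T_eq⁴ = S(1−A)/(4σ).
T_eq = [7.95×10⁵ × 0.48 / (4 × 5.67×10⁻⁸)]^(1/4) = (1.68×10¹²)^(1/4) = 1140 K.

T_eq ≈ 1140 K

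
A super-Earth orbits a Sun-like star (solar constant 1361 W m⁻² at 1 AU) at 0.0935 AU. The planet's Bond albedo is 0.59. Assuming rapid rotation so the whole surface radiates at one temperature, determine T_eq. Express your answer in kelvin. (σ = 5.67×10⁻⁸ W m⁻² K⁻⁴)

Flux at 0.0935 AU: S = 1361/0.0935² = 1.56×10⁵ W m⁻².
Energy balance: absorbed = emitted ⇒ πR²·S(1−A) = 4πR²·σT_eq⁴, so T_eq⁴ = S(1−A)/(4σ).
T_eq = [1.56×10⁵ × 0.41 / (4 × 5.67×10⁻⁸)]^(1/4) = (2.81×10¹¹)^(1/4) = 728 K.

T_eq ≈ 728 K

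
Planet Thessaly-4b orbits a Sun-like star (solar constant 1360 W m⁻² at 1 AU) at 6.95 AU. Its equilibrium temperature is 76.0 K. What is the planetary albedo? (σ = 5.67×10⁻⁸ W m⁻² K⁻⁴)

Flux at 6.95 AU: S = 1360/6.95² = 28.2 W m⁻².
From T_eq⁴ = S(1−A)/(4σ): 1−A = 4σT_eq⁴/S.
1−A = 4 × 5.67×10⁻⁸ × (76.0)⁴ / 28.2 = 0.269.

A ≈ 0.73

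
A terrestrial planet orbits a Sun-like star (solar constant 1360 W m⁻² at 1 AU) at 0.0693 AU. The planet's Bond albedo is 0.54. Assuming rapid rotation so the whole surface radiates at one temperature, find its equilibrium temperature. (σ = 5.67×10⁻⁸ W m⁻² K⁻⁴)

Flux at 0.0693 AU: S = 1360/0.0693² = 2.83×10⁵ W m⁻².
Energy balance: absorbed = emitted ⇒ πR²·S(1−A) = 4πR²·σT_eq⁴, so T_eq⁴ = S(1−A)/(4σ).
T_eq = [2.83×10⁵ × 0.46 / (4 × 5.67×10⁻⁸)]^(1/4) = (5.74×10¹¹)^(1/4) = 871 K.

T_eq ≈ 871 K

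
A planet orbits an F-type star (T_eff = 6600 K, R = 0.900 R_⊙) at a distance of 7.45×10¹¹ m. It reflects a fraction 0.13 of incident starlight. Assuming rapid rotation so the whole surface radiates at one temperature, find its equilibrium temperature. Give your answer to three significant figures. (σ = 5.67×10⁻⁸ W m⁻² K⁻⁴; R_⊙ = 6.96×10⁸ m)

T_eq ≈ 131 K

R_⋆ = 0.900 × 6.96×10⁸ = 6.26×10⁸ m.
L = 4πR_⋆²σT_⋆⁴ = 4π(6.26×10⁸)² × 5.67×10⁻⁸ × (6600)⁴ = 5.30×10²⁶ W.
S = L/(4πd²) = 76.1 W m⁻².
Energy balance: absorbed = emitted ⇒ πR²·S(1−A) = 4πR²·σT_eq⁴, so T_eq⁴ = S(1−A)/(4σ).
T_eq = [76.1 × 0.87 / (4 × 5.67×10⁻⁸)]^(1/4) = (2.92×10⁸)^(1/4) = 131 K.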